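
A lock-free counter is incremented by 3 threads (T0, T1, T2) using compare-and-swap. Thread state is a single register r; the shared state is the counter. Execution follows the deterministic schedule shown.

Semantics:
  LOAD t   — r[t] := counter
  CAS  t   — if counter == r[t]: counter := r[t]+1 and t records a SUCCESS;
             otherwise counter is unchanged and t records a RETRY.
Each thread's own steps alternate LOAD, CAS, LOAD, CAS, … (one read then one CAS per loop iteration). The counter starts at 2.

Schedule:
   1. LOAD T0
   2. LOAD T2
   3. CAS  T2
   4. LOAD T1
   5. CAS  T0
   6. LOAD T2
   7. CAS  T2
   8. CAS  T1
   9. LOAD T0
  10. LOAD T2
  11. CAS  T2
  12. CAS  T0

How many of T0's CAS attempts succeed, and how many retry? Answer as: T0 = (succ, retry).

T0 = (0, 2)

#1 T0 reads 2
#2 T2 reads 2
#3 T2 CAS(2→3) writes; counter now 3
#4 T1 reads 3
#5 T0 CAS(2→3) fails; counter now 3
#6 T2 reads 3
#7 T2 CAS(3→4) writes; counter now 4
#8 T1 CAS(3→4) fails; counter now 4
#9 T0 reads 4
#10 T2 reads 4
#11 T2 CAS(4→5) writes; counter now 5
#12 T0 CAS(4→5) fails; counter now 5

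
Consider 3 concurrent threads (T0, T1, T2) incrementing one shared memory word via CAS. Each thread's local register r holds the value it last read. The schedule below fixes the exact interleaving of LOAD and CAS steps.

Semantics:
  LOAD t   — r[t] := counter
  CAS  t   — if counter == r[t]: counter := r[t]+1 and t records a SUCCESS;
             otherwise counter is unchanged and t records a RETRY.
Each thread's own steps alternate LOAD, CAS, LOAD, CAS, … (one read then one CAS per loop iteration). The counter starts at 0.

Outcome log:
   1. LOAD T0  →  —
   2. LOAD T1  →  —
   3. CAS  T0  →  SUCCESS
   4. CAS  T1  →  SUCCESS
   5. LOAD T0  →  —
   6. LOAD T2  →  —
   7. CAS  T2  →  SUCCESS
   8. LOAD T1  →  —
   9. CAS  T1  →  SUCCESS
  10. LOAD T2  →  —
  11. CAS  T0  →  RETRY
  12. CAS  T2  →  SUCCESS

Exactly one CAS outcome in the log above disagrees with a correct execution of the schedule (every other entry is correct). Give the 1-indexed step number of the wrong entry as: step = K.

Correct run:
T0 LOAD — after: cnt=0, r=0 — load
T1 LOAD — after: cnt=0, r=0 — load
T0 CAS — after: cnt=1, r=0 — ok
T1 CAS — after: cnt=1, r=0 — retry
T0 LOAD — after: cnt=1, r=1 — load
T2 LOAD — after: cnt=1, r=1 — load
T2 CAS — after: cnt=2, r=1 — ok
T1 LOAD — after: cnt=2, r=2 — load
T1 CAS — after: cnt=3, r=2 — ok
T2 LOAD — after: cnt=3, r=3 — load
T0 CAS — after: cnt=3, r=1 — retry
T2 CAS — after: cnt=4, r=3 — ok
Log disagrees first at step 4.

step = 4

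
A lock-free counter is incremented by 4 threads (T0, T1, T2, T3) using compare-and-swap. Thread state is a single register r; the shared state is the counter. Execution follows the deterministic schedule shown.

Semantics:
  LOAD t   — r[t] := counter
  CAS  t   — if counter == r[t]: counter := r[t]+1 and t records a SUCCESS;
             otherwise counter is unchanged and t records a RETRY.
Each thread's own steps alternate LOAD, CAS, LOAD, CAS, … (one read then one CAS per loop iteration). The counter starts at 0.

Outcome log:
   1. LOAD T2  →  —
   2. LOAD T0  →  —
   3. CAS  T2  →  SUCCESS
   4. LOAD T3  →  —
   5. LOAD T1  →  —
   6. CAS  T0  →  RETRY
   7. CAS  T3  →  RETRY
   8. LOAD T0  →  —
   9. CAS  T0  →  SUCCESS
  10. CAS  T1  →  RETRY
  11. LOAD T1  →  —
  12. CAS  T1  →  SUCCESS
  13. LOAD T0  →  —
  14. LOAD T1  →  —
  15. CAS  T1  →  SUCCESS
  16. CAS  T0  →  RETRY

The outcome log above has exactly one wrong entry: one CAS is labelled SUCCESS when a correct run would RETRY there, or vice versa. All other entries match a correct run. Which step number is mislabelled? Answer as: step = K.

step = 7

Reference trace:
   1) LOAD T2:  M=0  r_T2=0
   2) LOAD T0:  M=0  r_T0=0
   3) CAS  T2:  M=1  r_T2=0 ✓
   4) LOAD T3:  M=1  r_T3=1
   5) LOAD T1:  M=1  r_T1=1
   6) CAS  T0:  M=1  r_T0=0 ✗
   7) CAS  T3:  M=2  r_T3=1 ✓
   8) LOAD T0:  M=2  r_T0=2
   9) CAS  T0:  M=3  r_T0=2 ✓
  10) CAS  T1:  M=3  r_T1=1 ✗
  11) LOAD T1:  M=3  r_T1=3
  12) CAS  T1:  M=4  r_T1=3 ✓
  13) LOAD T0:  M=4  r_T0=4
  14) LOAD T1:  M=4  r_T1=4
  15) CAS  T1:  M=5  r_T1=4 ✓
  16) CAS  T0:  M=5  r_T0=4 ✗
Log disagrees first at step 7.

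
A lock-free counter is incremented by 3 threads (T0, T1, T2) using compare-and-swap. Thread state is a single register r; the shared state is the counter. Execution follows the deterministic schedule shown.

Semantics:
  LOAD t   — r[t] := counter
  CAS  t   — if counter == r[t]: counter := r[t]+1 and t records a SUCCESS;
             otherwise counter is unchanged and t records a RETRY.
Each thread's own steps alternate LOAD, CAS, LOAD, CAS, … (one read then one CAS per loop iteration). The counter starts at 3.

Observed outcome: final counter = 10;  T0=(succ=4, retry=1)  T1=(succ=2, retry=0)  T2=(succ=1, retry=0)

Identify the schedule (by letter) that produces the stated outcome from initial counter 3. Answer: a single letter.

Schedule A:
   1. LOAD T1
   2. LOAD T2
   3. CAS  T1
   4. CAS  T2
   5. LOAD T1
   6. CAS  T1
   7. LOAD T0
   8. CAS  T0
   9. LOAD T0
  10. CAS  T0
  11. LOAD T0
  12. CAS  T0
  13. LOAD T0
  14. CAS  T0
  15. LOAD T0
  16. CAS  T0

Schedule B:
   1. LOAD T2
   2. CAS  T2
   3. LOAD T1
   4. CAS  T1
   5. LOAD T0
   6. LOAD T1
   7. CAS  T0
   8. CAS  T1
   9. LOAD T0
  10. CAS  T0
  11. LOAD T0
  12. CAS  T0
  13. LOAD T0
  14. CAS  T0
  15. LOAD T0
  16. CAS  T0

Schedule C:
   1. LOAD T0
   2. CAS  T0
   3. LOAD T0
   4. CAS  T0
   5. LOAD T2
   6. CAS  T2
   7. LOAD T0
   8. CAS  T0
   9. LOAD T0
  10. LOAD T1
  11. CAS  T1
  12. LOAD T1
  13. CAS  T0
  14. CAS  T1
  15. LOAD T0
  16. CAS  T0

C

Simulating candidate C:
#1 T0 reads 3
#2 T0 CAS(3→4) writes; counter now 4
#3 T0 reads 4
#4 T0 CAS(4→5) writes; counter now 5
#5 T2 reads 5
#6 T2 CAS(5→6) writes; counter now 6
#7 T0 reads 6
#8 T0 CAS(6→7) writes; counter now 7
#9 T0 reads 7
#10 T1 reads 7
#11 T1 CAS(7→8) writes; counter now 8
#12 T1 reads 8
#13 T0 CAS(7→8) fails; counter now 8
#14 T1 CAS(8→9) writes; counter now 9
#15 T0 reads 9
#16 T0 CAS(9→10) writes; counter now 10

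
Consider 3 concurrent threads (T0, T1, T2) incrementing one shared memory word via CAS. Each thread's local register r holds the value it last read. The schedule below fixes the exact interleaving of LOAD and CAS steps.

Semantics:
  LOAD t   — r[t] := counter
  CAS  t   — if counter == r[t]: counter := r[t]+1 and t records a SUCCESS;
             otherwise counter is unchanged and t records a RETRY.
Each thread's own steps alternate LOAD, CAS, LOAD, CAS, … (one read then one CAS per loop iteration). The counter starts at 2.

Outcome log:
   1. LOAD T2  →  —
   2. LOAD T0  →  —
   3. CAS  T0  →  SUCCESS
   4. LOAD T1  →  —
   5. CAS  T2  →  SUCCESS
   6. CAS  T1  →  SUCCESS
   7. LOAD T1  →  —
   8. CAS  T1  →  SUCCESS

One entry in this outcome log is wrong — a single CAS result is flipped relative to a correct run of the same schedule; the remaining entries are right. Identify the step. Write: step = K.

step = 5

Re-executing:
T2 LOAD — after: cnt=2, r=2 — load
T0 LOAD — after: cnt=2, r=2 — load
T0 CAS — after: cnt=3, r=2 — ok
T1 LOAD — after: cnt=3, r=3 — load
T2 CAS — after: cnt=3, r=2 — retry
T1 CAS — after: cnt=4, r=3 — ok
T1 LOAD — after: cnt=4, r=4 — load
T1 CAS — after: cnt=5, r=4 — ok
Mismatch at 5.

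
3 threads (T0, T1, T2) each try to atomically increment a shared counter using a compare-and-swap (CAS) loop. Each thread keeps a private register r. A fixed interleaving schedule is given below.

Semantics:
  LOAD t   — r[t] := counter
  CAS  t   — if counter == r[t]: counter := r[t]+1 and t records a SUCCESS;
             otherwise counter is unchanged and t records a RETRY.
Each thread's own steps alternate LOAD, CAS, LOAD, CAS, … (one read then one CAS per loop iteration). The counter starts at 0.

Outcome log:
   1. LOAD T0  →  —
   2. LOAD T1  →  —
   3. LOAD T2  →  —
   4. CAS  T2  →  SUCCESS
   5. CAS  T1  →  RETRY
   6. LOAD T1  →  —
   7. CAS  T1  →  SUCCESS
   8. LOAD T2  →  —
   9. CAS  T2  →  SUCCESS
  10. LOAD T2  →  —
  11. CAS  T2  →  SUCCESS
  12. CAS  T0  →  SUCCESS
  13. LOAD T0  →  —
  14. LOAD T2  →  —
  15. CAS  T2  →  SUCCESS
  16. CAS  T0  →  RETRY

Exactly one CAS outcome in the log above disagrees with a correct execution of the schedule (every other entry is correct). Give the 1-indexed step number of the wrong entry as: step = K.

Reference trace:
1. LOAD T0 → mem=0 r[T0]=0 [LOAD]
2. LOAD T1 → mem=0 r[T1]=0 [LOAD]
3. LOAD T2 → mem=0 r[T2]=0 [LOAD]
4. CAS T2 → mem=1 r[T2]=0 [OK]
5. CAS T1 → mem=1 r[T1]=0 [RETRY]
6. LOAD T1 → mem=1 r[T1]=1 [LOAD]
7. CAS T1 → mem=2 r[T1]=1 [OK]
8. LOAD T2 → mem=2 r[T2]=2 [LOAD]
9. CAS T2 → mem=3 r[T2]=2 [OK]
10. LOAD T2 → mem=3 r[T2]=3 [LOAD]
11. CAS T2 → mem=4 r[T2]=3 [OK]
12. CAS T0 → mem=4 r[T0]=0 [RETRY]
13. LOAD T0 → mem=4 r[T0]=4 [LOAD]
14. LOAD T2 → mem=4 r[T2]=4 [LOAD]
15. CAS T2 → mem=5 r[T2]=4 [OK]
16. CAS T0 → mem=5 r[T0]=4 [RETRY]
Flip is step 12.

step = 12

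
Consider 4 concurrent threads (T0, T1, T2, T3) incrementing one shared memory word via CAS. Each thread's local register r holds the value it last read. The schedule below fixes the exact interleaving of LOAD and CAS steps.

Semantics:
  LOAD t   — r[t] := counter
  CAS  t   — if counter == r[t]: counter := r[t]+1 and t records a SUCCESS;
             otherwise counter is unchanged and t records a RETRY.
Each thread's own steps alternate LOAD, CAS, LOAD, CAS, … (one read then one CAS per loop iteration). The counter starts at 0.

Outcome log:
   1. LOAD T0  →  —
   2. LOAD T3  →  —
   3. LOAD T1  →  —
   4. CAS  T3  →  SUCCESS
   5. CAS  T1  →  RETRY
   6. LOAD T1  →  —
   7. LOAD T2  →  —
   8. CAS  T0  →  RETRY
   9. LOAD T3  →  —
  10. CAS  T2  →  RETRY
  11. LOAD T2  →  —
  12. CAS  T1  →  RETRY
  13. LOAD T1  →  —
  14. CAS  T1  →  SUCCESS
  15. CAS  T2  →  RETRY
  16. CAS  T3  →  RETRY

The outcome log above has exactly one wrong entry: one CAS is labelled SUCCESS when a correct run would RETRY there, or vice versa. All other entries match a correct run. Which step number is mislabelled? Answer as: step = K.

Reference trace:
T0 LOAD — after: cnt=0, r=0 — load
T3 LOAD — after: cnt=0, r=0 — load
T1 LOAD — after: cnt=0, r=0 — load
T3 CAS — after: cnt=1, r=0 — ok
T1 CAS — after: cnt=1, r=0 — retry
T1 LOAD — after: cnt=1, r=1 — load
T2 LOAD — after: cnt=1, r=1 — load
T0 CAS — after: cnt=1, r=0 — retry
T3 LOAD — after: cnt=1, r=1 — load
T2 CAS — after: cnt=2, r=1 — ok
T2 LOAD — after: cnt=2, r=2 — load
T1 CAS — after: cnt=2, r=1 — retry
T1 LOAD — after: cnt=2, r=2 — load
T1 CAS — after: cnt=3, r=2 — ok
T2 CAS — after: cnt=3, r=2 — retry
T3 CAS — after: cnt=3, r=1 — retry
Flip is step 10.

step = 10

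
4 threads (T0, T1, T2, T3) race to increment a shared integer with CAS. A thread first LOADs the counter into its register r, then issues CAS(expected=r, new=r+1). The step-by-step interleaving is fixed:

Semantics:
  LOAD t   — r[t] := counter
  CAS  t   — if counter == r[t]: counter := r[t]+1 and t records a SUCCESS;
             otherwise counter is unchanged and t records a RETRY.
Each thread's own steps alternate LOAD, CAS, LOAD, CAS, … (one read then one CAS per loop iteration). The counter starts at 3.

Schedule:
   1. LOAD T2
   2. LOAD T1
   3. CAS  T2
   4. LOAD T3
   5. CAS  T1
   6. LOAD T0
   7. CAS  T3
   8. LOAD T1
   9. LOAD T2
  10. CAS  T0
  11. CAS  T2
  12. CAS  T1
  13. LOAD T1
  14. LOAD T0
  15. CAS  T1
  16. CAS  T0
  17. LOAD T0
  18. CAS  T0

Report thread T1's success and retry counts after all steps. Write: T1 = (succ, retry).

1. LOAD T2 → mem=3 r[T2]=3 [LOAD]
2. LOAD T1 → mem=3 r[T1]=3 [LOAD]
3. CAS T2 → mem=4 r[T2]=3 [OK]
4. LOAD T3 → mem=4 r[T3]=4 [LOAD]
5. CAS T1 → mem=4 r[T1]=3 [RETRY]
6. LOAD T0 → mem=4 r[T0]=4 [LOAD]
7. CAS T3 → mem=5 r[T3]=4 [OK]
8. LOAD T1 → mem=5 r[T1]=5 [LOAD]
9. LOAD T2 → mem=5 r[T2]=5 [LOAD]
10. CAS T0 → mem=5 r[T0]=4 [RETRY]
11. CAS T2 → mem=6 r[T2]=5 [OK]
12. CAS T1 → mem=6 r[T1]=5 [RETRY]
13. LOAD T1 → mem=6 r[T1]=6 [LOAD]
14. LOAD T0 → mem=6 r[T0]=6 [LOAD]
15. CAS T1 → mem=7 r[T1]=6 [OK]
16. CAS T0 → mem=7 r[T0]=6 [RETRY]
17. LOAD T0 → mem=7 r[T0]=7 [LOAD]
18. CAS T0 → mem=8 r[T0]=7 [OK]

T1 = (1, 2)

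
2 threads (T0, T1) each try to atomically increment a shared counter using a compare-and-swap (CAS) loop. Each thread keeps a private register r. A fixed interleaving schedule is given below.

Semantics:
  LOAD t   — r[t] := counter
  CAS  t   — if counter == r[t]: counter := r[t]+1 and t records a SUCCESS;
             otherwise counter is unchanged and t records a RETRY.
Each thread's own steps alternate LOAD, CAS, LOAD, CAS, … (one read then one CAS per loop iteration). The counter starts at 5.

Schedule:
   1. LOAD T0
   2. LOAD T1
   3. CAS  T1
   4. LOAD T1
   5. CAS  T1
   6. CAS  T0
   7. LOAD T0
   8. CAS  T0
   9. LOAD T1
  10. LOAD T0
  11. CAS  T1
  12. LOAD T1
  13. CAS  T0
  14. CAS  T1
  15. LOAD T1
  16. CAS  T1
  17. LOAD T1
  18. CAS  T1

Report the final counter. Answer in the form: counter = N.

#1 T0 reads 5
#2 T1 reads 5
#3 T1 CAS(5→6) writes; counter now 6
#4 T1 reads 6
#5 T1 CAS(6→7) writes; counter now 7
#6 T0 CAS(5→6) fails; counter now 7
#7 T0 reads 7
#8 T0 CAS(7→8) writes; counter now 8
#9 T1 reads 8
#10 T0 reads 8
#11 T1 CAS(8→9) writes; counter now 9
#12 T1 reads 9
#13 T0 CAS(8→9) fails; counter now 9
#14 T1 CAS(9→10) writes; counter now 10
#15 T1 reads 10
#16 T1 CAS(10→11) writes; counter now 11
#17 T1 reads 11
#18 T1 CAS(11→12) writes; counter now 12

counter = 12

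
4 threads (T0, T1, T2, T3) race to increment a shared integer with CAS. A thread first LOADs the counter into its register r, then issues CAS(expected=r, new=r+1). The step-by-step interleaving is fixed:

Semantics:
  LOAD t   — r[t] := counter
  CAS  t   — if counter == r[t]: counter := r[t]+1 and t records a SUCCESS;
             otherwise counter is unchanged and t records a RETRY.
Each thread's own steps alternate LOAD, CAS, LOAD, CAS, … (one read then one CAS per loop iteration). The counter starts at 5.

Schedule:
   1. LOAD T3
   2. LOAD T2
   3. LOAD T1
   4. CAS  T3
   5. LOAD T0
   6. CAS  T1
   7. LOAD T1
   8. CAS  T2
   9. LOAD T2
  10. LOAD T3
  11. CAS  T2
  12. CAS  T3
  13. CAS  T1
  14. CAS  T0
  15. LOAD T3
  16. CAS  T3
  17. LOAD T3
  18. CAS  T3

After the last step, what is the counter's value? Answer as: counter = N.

counter = 9

T3 LOAD — after: cnt=5, r=5 — load
T2 LOAD — after: cnt=5, r=5 — load
T1 LOAD — after: cnt=5, r=5 — load
T3 CAS — after: cnt=6, r=5 — ok
T0 LOAD — after: cnt=6, r=6 — load
T1 CAS — after: cnt=6, r=5 — retry
T1 LOAD — after: cnt=6, r=6 — load
T2 CAS — after: cnt=6, r=5 — retry
T2 LOAD — after: cnt=6, r=6 — load
T3 LOAD — after: cnt=6, r=6 — load
T2 CAS — after: cnt=7, r=6 — ok
T3 CAS — after: cnt=7, r=6 — retry
T1 CAS — after: cnt=7, r=6 — retry
T0 CAS — after: cnt=7, r=6 — retry
T3 LOAD — after: cnt=7, r=7 — load
T3 CAS — after: cnt=8, r=7 — ok
T3 LOAD — after: cnt=8, r=8 — load
T3 CAS — after: cnt=9, r=8 — ok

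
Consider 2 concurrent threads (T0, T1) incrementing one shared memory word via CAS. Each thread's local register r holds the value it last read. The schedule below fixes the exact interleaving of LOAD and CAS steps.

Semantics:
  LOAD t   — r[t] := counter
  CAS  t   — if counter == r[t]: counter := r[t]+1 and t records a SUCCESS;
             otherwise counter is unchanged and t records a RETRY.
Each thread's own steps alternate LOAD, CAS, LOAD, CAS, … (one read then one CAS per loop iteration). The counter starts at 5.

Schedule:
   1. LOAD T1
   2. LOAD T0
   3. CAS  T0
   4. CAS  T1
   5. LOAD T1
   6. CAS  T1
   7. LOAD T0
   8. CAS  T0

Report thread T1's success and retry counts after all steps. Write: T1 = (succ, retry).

T1 = (1, 1)

[1] T1.load  rd  (counter 5, T1.r 5)
[2] T0.load  rd  (counter 5, T0.r 5)
[3] T0.cas  hit  (counter 6, T0.r 5)
[4] T1.cas  miss  (counter 6, T1.r 5)
[5] T1.load  rd  (counter 6, T1.r 6)
[6] T1.cas  hit  (counter 7, T1.r 6)
[7] T0.load  rd  (counter 7, T0.r 7)
[8] T0.cas  hit  (counter 8, T0.r 7)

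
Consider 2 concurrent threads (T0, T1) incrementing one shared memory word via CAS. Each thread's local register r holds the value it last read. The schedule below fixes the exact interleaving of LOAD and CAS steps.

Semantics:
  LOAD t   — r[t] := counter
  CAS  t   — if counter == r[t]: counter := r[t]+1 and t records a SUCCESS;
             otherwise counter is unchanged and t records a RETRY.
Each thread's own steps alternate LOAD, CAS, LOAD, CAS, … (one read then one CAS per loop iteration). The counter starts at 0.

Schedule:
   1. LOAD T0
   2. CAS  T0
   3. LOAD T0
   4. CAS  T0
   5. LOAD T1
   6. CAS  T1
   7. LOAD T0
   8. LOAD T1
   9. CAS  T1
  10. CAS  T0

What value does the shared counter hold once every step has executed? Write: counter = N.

counter = 4

[1] T0.load  rd  (counter 0, T0.r 0)
[2] T0.cas  hit  (counter 1, T0.r 0)
[3] T0.load  rd  (counter 1, T0.r 1)
[4] T0.cas  hit  (counter 2, T0.r 1)
[5] T1.load  rd  (counter 2, T1.r 2)
[6] T1.cas  hit  (counter 3, T1.r 2)
[7] T0.load  rd  (counter 3, T0.r 3)
[8] T1.load  rd  (counter 3, T1.r 3)
[9] T1.cas  hit  (counter 4, T1.r 3)
[10] T0.cas  miss  (counter 4, T0.r 3)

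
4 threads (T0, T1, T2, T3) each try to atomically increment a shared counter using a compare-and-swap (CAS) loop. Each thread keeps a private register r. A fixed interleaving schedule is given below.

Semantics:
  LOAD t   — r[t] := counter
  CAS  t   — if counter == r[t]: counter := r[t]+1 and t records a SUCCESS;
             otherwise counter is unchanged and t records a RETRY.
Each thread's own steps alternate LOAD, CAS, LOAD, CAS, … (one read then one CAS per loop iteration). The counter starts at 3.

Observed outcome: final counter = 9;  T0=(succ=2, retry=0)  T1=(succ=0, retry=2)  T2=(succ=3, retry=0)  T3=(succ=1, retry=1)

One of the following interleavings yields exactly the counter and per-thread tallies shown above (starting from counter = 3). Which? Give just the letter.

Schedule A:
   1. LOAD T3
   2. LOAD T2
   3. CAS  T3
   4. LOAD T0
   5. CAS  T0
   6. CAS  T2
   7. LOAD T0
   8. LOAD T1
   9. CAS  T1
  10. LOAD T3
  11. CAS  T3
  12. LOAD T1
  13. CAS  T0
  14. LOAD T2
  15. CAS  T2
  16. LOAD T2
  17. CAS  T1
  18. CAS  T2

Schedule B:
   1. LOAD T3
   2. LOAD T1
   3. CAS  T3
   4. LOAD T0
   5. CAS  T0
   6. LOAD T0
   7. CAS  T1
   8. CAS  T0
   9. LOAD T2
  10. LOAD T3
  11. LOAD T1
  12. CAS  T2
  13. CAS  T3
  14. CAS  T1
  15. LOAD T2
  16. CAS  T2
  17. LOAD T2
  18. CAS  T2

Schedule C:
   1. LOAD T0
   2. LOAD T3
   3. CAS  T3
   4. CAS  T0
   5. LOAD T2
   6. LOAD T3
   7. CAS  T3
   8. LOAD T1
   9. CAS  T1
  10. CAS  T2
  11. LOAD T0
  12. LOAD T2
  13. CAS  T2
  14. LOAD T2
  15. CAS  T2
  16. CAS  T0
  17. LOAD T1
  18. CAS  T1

Tracing schedule B:
step 1: T3 LOAD ⇒ load; ctr=3 reg=3
step 2: T1 LOAD ⇒ load; ctr=3 reg=3
step 3: T3 CAS ⇒ ok; ctr=4 reg=3
step 4: T0 LOAD ⇒ load; ctr=4 reg=4
step 5: T0 CAS ⇒ ok; ctr=5 reg=4
step 6: T0 LOAD ⇒ load; ctr=5 reg=5
step 7: T1 CAS ⇒ retry; ctr=5 reg=3
step 8: T0 CAS ⇒ ok; ctr=6 reg=5
step 9: T2 LOAD ⇒ load; ctr=6 reg=6
step 10: T3 LOAD ⇒ load; ctr=6 reg=6
step 11: T1 LOAD ⇒ load; ctr=6 reg=6
step 12: T2 CAS ⇒ ok; ctr=7 reg=6
step 13: T3 CAS ⇒ retry; ctr=7 reg=6
step 14: T1 CAS ⇒ retry; ctr=7 reg=6
step 15: T2 LOAD ⇒ load; ctr=7 reg=7
step 16: T2 CAS ⇒ ok; ctr=8 reg=7
step 17: T2 LOAD ⇒ load; ctr=8 reg=8
step 18: T2 CAS ⇒ ok; ctr=9 reg=8

B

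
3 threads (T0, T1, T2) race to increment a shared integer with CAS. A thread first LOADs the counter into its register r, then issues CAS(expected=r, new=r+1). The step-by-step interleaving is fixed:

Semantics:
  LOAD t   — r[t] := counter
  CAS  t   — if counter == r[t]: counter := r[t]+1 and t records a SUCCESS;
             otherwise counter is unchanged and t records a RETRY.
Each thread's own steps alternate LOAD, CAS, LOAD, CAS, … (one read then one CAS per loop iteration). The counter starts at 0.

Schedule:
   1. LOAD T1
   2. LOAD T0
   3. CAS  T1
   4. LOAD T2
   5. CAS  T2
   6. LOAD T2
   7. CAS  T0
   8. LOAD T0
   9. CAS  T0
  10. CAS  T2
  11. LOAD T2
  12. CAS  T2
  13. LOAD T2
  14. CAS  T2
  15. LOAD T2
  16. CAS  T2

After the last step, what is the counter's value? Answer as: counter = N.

1. LOAD T1 → mem=0 r[T1]=0 [LOAD]
2. LOAD T0 → mem=0 r[T0]=0 [LOAD]
3. CAS T1 → mem=1 r[T1]=0 [OK]
4. LOAD T2 → mem=1 r[T2]=1 [LOAD]
5. CAS T2 → mem=2 r[T2]=1 [OK]
6. LOAD T2 → mem=2 r[T2]=2 [LOAD]
7. CAS T0 → mem=2 r[T0]=0 [RETRY]
8. LOAD T0 → mem=2 r[T0]=2 [LOAD]
9. CAS T0 → mem=3 r[T0]=2 [OK]
10. CAS T2 → mem=3 r[T2]=2 [RETRY]
11. LOAD T2 → mem=3 r[T2]=3 [LOAD]
12. CAS T2 → mem=4 r[T2]=3 [OK]
13. LOAD T2 → mem=4 r[T2]=4 [LOAD]
14. CAS T2 → mem=5 r[T2]=4 [OK]
15. LOAD T2 → mem=5 r[T2]=5 [LOAD]
16. CAS T2 → mem=6 r[T2]=5 [OK]

counter = 6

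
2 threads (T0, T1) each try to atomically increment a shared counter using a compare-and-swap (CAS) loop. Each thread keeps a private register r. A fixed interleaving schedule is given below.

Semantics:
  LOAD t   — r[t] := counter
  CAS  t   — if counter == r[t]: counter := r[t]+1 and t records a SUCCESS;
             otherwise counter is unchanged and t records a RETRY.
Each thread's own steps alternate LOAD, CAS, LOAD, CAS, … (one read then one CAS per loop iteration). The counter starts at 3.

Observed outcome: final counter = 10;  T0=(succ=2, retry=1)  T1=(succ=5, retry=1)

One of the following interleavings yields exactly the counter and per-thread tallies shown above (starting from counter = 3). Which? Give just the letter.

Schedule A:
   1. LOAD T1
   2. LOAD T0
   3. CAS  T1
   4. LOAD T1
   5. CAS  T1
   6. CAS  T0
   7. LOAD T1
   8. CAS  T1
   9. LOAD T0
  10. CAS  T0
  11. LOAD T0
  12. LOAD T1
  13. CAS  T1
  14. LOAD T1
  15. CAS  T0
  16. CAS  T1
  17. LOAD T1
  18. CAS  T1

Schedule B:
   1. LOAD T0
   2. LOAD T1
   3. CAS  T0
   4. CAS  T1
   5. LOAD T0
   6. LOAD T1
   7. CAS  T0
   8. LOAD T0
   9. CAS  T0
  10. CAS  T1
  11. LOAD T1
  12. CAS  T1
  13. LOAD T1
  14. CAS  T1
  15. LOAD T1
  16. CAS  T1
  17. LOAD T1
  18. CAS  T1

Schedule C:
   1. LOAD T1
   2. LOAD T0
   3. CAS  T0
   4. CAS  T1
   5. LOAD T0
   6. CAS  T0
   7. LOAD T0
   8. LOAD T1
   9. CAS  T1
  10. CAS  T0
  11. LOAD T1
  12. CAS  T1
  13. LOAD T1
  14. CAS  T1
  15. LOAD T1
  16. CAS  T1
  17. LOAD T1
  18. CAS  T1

Simulating candidate C:
#1 T1 reads 3
#2 T0 reads 3
#3 T0 CAS(3→4) writes; counter now 4
#4 T1 CAS(3→4) fails; counter now 4
#5 T0 reads 4
#6 T0 CAS(4→5) writes; counter now 5
#7 T0 reads 5
#8 T1 reads 5
#9 T1 CAS(5→6) writes; counter now 6
#10 T0 CAS(5→6) fails; counter now 6
#11 T1 reads 6
#12 T1 CAS(6→7) writes; counter now 7
#13 T1 reads 7
#14 T1 CAS(7→8) writes; counter now 8
#15 T1 reads 8
#16 T1 CAS(8→9) writes; counter now 9
#17 T1 reads 9
#18 T1 CAS(9→10) writes; counter now 10

C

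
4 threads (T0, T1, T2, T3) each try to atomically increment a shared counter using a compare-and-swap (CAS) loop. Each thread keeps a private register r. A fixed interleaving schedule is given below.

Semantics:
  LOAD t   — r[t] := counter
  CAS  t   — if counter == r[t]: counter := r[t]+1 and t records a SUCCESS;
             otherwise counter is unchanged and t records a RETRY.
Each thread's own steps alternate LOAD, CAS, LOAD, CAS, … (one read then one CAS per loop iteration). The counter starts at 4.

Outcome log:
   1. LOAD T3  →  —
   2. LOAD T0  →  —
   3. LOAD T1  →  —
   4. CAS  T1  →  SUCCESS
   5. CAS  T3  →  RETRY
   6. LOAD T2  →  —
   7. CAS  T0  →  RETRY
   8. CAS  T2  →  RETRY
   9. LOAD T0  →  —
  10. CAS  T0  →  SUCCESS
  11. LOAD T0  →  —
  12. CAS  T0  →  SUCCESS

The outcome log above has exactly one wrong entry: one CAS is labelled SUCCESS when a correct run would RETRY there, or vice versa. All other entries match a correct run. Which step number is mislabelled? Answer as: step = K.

step = 8

Correct run:
   1) LOAD T3:  M=4  r_T3=4
   2) LOAD T0:  M=4  r_T0=4
   3) LOAD T1:  M=4  r_T1=4
   4) CAS  T1:  M=5  r_T1=4 ✓
   5) CAS  T3:  M=5  r_T3=4 ✗
   6) LOAD T2:  M=5  r_T2=5
   7) CAS  T0:  M=5  r_T0=4 ✗
   8) CAS  T2:  M=6  r_T2=5 ✓
   9) LOAD T0:  M=6  r_T0=6
  10) CAS  T0:  M=7  r_T0=6 ✓
  11) LOAD T0:  M=7  r_T0=7
  12) CAS  T0:  M=8  r_T0=7 ✓
Flip is step 8.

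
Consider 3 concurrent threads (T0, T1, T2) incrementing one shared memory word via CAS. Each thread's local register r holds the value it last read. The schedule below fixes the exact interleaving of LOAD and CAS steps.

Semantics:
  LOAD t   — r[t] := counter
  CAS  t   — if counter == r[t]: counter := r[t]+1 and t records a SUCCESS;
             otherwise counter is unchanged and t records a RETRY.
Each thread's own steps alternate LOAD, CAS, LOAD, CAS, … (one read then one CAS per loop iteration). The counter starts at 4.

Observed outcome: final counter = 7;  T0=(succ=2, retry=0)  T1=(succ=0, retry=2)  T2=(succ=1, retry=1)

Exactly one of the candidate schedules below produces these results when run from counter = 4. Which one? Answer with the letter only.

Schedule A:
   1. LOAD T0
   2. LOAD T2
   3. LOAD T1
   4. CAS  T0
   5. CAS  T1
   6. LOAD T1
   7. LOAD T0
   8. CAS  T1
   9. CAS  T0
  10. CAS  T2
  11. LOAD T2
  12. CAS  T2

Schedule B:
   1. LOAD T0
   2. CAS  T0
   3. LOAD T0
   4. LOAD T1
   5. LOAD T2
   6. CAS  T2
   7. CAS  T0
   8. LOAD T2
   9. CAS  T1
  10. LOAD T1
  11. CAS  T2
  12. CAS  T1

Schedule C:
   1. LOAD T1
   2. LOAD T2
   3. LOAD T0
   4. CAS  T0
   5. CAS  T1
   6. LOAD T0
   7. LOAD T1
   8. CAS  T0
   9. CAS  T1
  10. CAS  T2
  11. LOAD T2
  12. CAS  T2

C

Tracing schedule C:
1. LOAD T1 → mem=4 r[T1]=4 [LOAD]
2. LOAD T2 → mem=4 r[T2]=4 [LOAD]
3. LOAD T0 → mem=4 r[T0]=4 [LOAD]
4. CAS T0 → mem=5 r[T0]=4 [OK]
5. CAS T1 → mem=5 r[T1]=4 [RETRY]
6. LOAD T0 → mem=5 r[T0]=5 [LOAD]
7. LOAD T1 → mem=5 r[T1]=5 [LOAD]
8. CAS T0 → mem=6 r[T0]=5 [OK]
9. CAS T1 → mem=6 r[T1]=5 [RETRY]
10. CAS T2 → mem=6 r[T2]=4 [RETRY]
11. LOAD T2 → mem=6 r[T2]=6 [LOAD]
12. CAS T2 → mem=7 r[T2]=6 [OK]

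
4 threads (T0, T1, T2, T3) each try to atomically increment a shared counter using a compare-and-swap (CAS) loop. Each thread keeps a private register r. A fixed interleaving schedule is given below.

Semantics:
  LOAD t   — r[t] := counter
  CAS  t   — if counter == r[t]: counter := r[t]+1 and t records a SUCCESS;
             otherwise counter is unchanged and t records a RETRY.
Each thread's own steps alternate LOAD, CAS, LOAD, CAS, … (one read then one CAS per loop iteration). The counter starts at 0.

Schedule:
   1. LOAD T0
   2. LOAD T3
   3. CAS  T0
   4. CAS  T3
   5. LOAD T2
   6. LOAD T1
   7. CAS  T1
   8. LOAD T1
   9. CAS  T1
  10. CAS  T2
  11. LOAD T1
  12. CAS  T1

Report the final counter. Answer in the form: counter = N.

#1 T0 reads 0
#2 T3 reads 0
#3 T0 CAS(0→1) writes; counter now 1
#4 T3 CAS(0→1) fails; counter now 1
#5 T2 reads 1
#6 T1 reads 1
#7 T1 CAS(1→2) writes; counter now 2
#8 T1 reads 2
#9 T1 CAS(2→3) writes; counter now 3
#10 T2 CAS(1→2) fails; counter now 3
#11 T1 reads 3
#12 T1 CAS(3→4) writes; counter now 4

counter = 4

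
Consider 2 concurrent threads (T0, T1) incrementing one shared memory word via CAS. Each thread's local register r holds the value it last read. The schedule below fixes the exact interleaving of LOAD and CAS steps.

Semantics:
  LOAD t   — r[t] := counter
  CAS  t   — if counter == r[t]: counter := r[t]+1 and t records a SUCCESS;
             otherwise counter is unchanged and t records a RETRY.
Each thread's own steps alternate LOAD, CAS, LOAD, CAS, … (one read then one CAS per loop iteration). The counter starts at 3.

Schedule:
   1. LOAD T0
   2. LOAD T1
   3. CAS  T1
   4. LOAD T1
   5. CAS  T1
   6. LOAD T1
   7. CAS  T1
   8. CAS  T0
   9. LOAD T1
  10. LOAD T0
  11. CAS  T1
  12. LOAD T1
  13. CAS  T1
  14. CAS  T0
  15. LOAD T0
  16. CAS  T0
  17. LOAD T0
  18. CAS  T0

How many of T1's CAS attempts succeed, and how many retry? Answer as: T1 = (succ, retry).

   1) LOAD T0:  M=3  r_T0=3
   2) LOAD T1:  M=3  r_T1=3
   3) CAS  T1:  M=4  r_T1=3 ✓
   4) LOAD T1:  M=4  r_T1=4
   5) CAS  T1:  M=5  r_T1=4 ✓
   6) LOAD T1:  M=5  r_T1=5
   7) CAS  T1:  M=6  r_T1=5 ✓
   8) CAS  T0:  M=6  r_T0=3 ✗
   9) LOAD T1:  M=6  r_T1=6
  10) LOAD T0:  M=6  r_T0=6
  11) CAS  T1:  M=7  r_T1=6 ✓
  12) LOAD T1:  M=7  r_T1=7
  13) CAS  T1:  M=8  r_T1=7 ✓
  14) CAS  T0:  M=8  r_T0=6 ✗
  15) LOAD T0:  M=8  r_T0=8
  16) CAS  T0:  M=9  r_T0=8 ✓
  17) LOAD T0:  M=9  r_T0=9
  18) CAS  T0:  M=10  r_T0=9 ✓

T1 = (5, 0)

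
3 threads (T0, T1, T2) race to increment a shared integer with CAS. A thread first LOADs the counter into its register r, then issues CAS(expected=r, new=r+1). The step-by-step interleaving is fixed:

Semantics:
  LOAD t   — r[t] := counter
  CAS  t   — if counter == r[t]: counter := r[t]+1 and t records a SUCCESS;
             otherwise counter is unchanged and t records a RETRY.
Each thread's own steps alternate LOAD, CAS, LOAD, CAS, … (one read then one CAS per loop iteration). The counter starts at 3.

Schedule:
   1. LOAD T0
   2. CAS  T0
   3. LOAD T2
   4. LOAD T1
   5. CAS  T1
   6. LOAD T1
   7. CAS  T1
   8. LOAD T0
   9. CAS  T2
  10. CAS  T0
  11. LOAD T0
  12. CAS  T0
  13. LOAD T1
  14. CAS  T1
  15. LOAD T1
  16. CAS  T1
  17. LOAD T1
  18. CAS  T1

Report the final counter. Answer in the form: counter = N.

counter = 11

step 1: T0 LOAD ⇒ load; ctr=3 reg=3
step 2: T0 CAS ⇒ ok; ctr=4 reg=3
step 3: T2 LOAD ⇒ load; ctr=4 reg=4
step 4: T1 LOAD ⇒ load; ctr=4 reg=4
step 5: T1 CAS ⇒ ok; ctr=5 reg=4
step 6: T1 LOAD ⇒ load; ctr=5 reg=5
step 7: T1 CAS ⇒ ok; ctr=6 reg=5
step 8: T0 LOAD ⇒ load; ctr=6 reg=6
step 9: T2 CAS ⇒ retry; ctr=6 reg=4
step 10: T0 CAS ⇒ ok; ctr=7 reg=6
step 11: T0 LOAD ⇒ load; ctr=7 reg=7
step 12: T0 CAS ⇒ ok; ctr=8 reg=7
step 13: T1 LOAD ⇒ load; ctr=8 reg=8
step 14: T1 CAS ⇒ ok; ctr=9 reg=8
step 15: T1 LOAD ⇒ load; ctr=9 reg=9
step 16: T1 CAS ⇒ ok; ctr=10 reg=9
step 17: T1 LOAD ⇒ load; ctr=10 reg=10
step 18: T1 CAS ⇒ ok; ctr=11 reg=10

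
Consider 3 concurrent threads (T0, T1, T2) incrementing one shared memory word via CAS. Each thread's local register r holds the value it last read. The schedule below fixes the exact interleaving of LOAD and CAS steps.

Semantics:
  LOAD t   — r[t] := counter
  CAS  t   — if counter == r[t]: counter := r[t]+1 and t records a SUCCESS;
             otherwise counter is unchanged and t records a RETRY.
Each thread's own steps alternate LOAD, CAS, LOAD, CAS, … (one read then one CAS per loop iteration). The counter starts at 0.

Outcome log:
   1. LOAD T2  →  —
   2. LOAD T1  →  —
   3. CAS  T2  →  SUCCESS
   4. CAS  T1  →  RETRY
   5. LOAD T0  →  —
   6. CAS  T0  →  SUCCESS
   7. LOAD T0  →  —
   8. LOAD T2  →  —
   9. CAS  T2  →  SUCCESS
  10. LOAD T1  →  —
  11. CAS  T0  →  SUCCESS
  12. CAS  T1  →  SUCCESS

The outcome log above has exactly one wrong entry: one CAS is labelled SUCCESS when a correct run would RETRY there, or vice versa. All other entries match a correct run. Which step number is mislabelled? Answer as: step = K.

Correct run:
#1 T2 reads 0
#2 T1 reads 0
#3 T2 CAS(0→1) writes; counter now 1
#4 T1 CAS(0→1) fails; counter now 1
#5 T0 reads 1
#6 T0 CAS(1→2) writes; counter now 2
#7 T0 reads 2
#8 T2 reads 2
#9 T2 CAS(2→3) writes; counter now 3
#10 T1 reads 3
#11 T0 CAS(2→3) fails; counter now 3
#12 T1 CAS(3→4) writes; counter now 4
Log disagrees first at step 11.

step = 11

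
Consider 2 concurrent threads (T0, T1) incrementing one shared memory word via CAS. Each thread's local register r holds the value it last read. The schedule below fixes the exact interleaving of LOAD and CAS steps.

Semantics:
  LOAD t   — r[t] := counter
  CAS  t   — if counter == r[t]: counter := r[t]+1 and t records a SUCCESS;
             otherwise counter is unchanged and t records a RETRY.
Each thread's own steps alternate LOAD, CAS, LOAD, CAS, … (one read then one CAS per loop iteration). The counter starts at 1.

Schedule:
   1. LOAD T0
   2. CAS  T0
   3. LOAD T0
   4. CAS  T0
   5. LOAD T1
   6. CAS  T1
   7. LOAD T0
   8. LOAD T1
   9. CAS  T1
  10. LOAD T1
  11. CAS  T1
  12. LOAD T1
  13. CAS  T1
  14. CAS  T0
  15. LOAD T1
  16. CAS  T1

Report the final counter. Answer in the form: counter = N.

counter = 8

step 1: T0 LOAD ⇒ load; ctr=1 reg=1
step 2: T0 CAS ⇒ ok; ctr=2 reg=1
step 3: T0 LOAD ⇒ load; ctr=2 reg=2
step 4: T0 CAS ⇒ ok; ctr=3 reg=2
step 5: T1 LOAD ⇒ load; ctr=3 reg=3
step 6: T1 CAS ⇒ ok; ctr=4 reg=3
step 7: T0 LOAD ⇒ load; ctr=4 reg=4
step 8: T1 LOAD ⇒ load; ctr=4 reg=4
step 9: T1 CAS ⇒ ok; ctr=5 reg=4
step 10: T1 LOAD ⇒ load; ctr=5 reg=5
step 11: T1 CAS ⇒ ok; ctr=6 reg=5
step 12: T1 LOAD ⇒ load; ctr=6 reg=6
step 13: T1 CAS ⇒ ok; ctr=7 reg=6
step 14: T0 CAS ⇒ retry; ctr=7 reg=4
step 15: T1 LOAD ⇒ load; ctr=7 reg=7
step 16: T1 CAS ⇒ ok; ctr=8 reg=7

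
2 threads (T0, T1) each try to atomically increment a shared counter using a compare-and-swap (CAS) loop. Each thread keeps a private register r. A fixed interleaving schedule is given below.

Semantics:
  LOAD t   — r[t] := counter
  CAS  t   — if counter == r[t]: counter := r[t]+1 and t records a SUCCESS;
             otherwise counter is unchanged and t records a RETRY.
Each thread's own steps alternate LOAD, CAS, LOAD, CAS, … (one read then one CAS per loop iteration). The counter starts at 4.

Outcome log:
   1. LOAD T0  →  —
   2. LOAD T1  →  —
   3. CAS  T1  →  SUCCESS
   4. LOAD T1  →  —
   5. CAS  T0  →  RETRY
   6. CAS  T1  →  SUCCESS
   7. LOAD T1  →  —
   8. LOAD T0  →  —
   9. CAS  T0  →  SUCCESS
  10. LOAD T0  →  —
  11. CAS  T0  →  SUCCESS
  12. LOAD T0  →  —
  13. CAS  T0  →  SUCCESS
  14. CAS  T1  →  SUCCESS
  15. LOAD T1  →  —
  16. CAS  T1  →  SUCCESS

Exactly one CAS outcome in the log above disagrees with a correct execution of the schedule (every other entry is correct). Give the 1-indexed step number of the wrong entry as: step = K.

step = 14

Re-executing:
   1) LOAD T0:  M=4  r_T0=4
   2) LOAD T1:  M=4  r_T1=4
   3) CAS  T1:  M=5  r_T1=4 ✓
   4) LOAD T1:  M=5  r_T1=5
   5) CAS  T0:  M=5  r_T0=4 ✗
   6) CAS  T1:  M=6  r_T1=5 ✓
   7) LOAD T1:  M=6  r_T1=6
   8) LOAD T0:  M=6  r_T0=6
   9) CAS  T0:  M=7  r_T0=6 ✓
  10) LOAD T0:  M=7  r_T0=7
  11) CAS  T0:  M=8  r_T0=7 ✓
  12) LOAD T0:  M=8  r_T0=8
  13) CAS  T0:  M=9  r_T0=8 ✓
  14) CAS  T1:  M=9  r_T1=6 ✗
  15) LOAD T1:  M=9  r_T1=9
  16) CAS  T1:  M=10  r_T1=9 ✓
Mismatch at 14.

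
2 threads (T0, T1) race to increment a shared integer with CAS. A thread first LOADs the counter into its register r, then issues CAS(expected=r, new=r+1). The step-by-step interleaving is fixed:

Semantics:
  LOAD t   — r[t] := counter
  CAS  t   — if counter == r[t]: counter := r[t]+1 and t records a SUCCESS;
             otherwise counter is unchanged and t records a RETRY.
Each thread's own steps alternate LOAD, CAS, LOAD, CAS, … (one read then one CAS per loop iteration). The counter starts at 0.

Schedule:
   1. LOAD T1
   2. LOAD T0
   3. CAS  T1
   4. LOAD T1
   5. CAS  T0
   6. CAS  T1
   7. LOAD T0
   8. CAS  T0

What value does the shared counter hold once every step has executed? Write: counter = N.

[1] T1.load  rd  (counter 0, T1.r 0)
[2] T0.load  rd  (counter 0, T0.r 0)
[3] T1.cas  hit  (counter 1, T1.r 0)
[4] T1.load  rd  (counter 1, T1.r 1)
[5] T0.cas  miss  (counter 1, T0.r 0)
[6] T1.cas  hit  (counter 2, T1.r 1)
[7] T0.load  rd  (counter 2, T0.r 2)
[8] T0.cas  hit  (counter 3, T0.r 2)

counter = 3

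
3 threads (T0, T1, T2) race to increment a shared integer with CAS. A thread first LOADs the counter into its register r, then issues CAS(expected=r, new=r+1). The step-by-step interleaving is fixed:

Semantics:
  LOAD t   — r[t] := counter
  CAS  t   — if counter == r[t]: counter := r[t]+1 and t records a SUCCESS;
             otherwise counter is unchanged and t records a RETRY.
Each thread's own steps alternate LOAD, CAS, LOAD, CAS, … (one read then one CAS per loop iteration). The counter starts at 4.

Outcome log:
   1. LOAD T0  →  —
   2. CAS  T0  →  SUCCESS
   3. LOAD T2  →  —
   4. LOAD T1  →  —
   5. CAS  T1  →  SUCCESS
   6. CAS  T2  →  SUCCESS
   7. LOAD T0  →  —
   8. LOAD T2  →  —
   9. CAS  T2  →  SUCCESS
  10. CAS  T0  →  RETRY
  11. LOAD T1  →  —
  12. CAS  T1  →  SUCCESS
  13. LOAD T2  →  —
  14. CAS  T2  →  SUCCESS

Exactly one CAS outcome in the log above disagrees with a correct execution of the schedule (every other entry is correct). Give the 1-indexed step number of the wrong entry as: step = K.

Reference trace:
#1 T0 reads 4
#2 T0 CAS(4→5) writes; counter now 5
#3 T2 reads 5
#4 T1 reads 5
#5 T1 CAS(5→6) writes; counter now 6
#6 T2 CAS(5→6) fails; counter now 6
#7 T0 reads 6
#8 T2 reads 6
#9 T2 CAS(6→7) writes; counter now 7
#10 T0 CAS(6→7) fails; counter now 7
#11 T1 reads 7
#12 T1 CAS(7→8) writes; counter now 8
#13 T2 reads 8
#14 T2 CAS(8→9) writes; counter now 9
Flip is step 6.

step = 6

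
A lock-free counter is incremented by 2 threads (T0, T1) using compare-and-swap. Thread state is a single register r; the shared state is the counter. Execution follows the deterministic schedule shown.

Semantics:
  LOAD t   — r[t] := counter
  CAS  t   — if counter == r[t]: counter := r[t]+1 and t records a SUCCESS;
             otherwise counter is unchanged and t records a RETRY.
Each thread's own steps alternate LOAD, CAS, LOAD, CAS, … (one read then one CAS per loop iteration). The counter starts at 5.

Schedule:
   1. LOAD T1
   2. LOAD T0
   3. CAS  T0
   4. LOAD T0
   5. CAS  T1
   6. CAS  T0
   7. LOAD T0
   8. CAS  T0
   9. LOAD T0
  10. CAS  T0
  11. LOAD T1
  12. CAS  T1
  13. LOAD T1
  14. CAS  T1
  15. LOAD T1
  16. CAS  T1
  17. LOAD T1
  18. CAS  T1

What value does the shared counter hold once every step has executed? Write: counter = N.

counter = 13

   1) LOAD T1:  M=5  r_T1=5
   2) LOAD T0:  M=5  r_T0=5
   3) CAS  T0:  M=6  r_T0=5 ✓
   4) LOAD T0:  M=6  r_T0=6
   5) CAS  T1:  M=6  r_T1=5 ✗
   6) CAS  T0:  M=7  r_T0=6 ✓
   7) LOAD T0:  M=7  r_T0=7
   8) CAS  T0:  M=8  r_T0=7 ✓
   9) LOAD T0:  M=8  r_T0=8
  10) CAS  T0:  M=9  r_T0=8 ✓
  11) LOAD T1:  M=9  r_T1=9
  12) CAS  T1:  M=10  r_T1=9 ✓
  13) LOAD T1:  M=10  r_T1=10
  14) CAS  T1:  M=11  r_T1=10 ✓
  15) LOAD T1:  M=11  r_T1=11
  16) CAS  T1:  M=12  r_T1=11 ✓
  17) LOAD T1:  M=12  r_T1=12
  18) CAS  T1:  M=13  r_T1=12 ✓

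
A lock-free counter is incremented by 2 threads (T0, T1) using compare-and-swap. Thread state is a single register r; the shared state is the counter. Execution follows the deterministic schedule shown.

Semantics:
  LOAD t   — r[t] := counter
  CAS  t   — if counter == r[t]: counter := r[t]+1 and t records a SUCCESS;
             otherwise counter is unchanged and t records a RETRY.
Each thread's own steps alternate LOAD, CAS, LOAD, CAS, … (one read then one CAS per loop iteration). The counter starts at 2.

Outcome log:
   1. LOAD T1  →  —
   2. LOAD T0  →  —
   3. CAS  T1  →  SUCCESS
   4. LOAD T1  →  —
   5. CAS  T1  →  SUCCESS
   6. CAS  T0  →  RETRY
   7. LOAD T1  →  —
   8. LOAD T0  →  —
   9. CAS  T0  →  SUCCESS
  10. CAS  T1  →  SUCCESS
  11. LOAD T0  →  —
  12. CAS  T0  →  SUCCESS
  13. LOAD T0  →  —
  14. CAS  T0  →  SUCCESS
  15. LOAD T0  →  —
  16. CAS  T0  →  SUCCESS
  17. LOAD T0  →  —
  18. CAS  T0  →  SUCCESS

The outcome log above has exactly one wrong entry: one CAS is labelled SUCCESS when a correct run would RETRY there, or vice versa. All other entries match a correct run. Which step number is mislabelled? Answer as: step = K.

step = 10

Correct run:
#1 T1 reads 2
#2 T0 reads 2
#3 T1 CAS(2→3) writes; counter now 3
#4 T1 reads 3
#5 T1 CAS(3→4) writes; counter now 4
#6 T0 CAS(2→3) fails; counter now 4
#7 T1 reads 4
#8 T0 reads 4
#9 T0 CAS(4→5) writes; counter now 5
#10 T1 CAS(4→5) fails; counter now 5
#11 T0 reads 5
#12 T0 CAS(5→6) writes; counter now 6
#13 T0 reads 6
#14 T0 CAS(6→7) writes; counter now 7
#15 T0 reads 7
#16 T0 CAS(7→8) writes; counter now 8
#17 T0 reads 8
#18 T0 CAS(8→9) writes; counter now 9
Mismatch at 10.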